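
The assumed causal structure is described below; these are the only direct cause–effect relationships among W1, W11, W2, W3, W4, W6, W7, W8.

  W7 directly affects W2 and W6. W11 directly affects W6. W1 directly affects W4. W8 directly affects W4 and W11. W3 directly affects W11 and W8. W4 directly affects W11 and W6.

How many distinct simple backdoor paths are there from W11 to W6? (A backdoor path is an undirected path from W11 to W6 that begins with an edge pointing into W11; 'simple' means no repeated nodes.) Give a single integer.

A backdoor path from W11 to W6 is any simple undirected path whose first edge points into W11 (i.e. leaves W11 via a parent).
Parents of W11: {W3, W4, W8}.
Enumerating:
  P1: W11 <- W3 -> W8 -> W4 -> W6
  P2: W11 <- W8 -> W4 -> W6
  P3: W11 <- W4 -> W6
That exhausts the simple backdoor paths. Count: 3.

3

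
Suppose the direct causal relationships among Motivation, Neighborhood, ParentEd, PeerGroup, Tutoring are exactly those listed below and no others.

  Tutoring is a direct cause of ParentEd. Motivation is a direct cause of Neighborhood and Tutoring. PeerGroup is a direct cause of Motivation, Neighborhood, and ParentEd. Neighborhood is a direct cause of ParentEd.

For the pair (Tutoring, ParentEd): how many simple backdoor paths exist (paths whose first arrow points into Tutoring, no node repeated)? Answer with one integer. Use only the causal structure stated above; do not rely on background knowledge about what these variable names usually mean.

A backdoor path from Tutoring to ParentEd is any simple undirected path whose first edge points into Tutoring (i.e. leaves Tutoring via a parent).
Parents of Tutoring: {Motivation}.
Enumerating:
  P1: Tutoring <- Motivation <- PeerGroup -> Neighborhood -> ParentEd
  P2: Tutoring <- Motivation <- PeerGroup -> ParentEd
  P3: Tutoring <- Motivation -> Neighborhood <- PeerGroup -> ParentEd
  P4: Tutoring <- Motivation -> Neighborhood -> ParentEd
That exhausts the simple backdoor paths. Count: 4.

4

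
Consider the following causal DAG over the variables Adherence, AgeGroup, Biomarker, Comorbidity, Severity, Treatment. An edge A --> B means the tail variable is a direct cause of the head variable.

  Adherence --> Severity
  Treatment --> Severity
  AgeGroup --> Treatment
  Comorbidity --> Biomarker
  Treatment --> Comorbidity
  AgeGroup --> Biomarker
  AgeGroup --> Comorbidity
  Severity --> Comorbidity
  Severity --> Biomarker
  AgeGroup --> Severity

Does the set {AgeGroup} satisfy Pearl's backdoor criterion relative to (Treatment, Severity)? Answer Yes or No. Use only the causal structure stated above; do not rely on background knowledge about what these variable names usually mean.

Backdoor paths from Treatment to Severity (paths whose first edge points into Treatment):
  P1: Treatment <- AgeGroup -> Severity
  P2: Treatment <- AgeGroup -> Comorbidity <- Severity
  P3: Treatment <- AgeGroup -> Comorbidity -> Biomarker <- Severity
  P4: Treatment <- AgeGroup -> Biomarker <- Severity
  P5: Treatment <- AgeGroup -> Biomarker <- Comorbidity <- Severity
Condition 1 (no descendant of Treatment in the set): holds — descendants of Treatment are {Biomarker, Comorbidity, Severity}; none are in {AgeGroup}.
Condition 2 (every backdoor path blocked by {AgeGroup}):
  P1: blocked at fork node AgeGroup ∈ conditioning set.
  P2: blocked at fork node AgeGroup ∈ conditioning set.
  P3: blocked at fork node AgeGroup ∈ conditioning set.
  P4: blocked at fork node AgeGroup ∈ conditioning set.
  P5: blocked at fork node AgeGroup ∈ conditioning set.
{AgeGroup} satisfies the backdoor criterion.

Yes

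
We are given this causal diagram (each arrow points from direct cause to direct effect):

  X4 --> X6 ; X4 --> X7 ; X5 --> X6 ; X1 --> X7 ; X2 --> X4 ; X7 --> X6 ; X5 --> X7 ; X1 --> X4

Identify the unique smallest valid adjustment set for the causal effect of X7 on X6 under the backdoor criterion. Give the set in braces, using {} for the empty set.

Variables eligible for adjustment (non-descendants of X7, excluding X7 and X6): {X1, X2, X4, X5}.
Backdoor paths from X7 to X6:
  P1: X7 <- X1 -> X4 -> X6
  P2: X7 <- X4 -> X6
  P3: X7 <- X5 -> X6
The empty set is not sufficient: P1 (X7 <- X1 -> X4 -> X6) has no collider blocking it and no conditioned non-collider, so it is open.
Try {X4, X5}:
  P1: blocked at chain node X4 ∈ conditioning set.
  P2: blocked at fork node X4 ∈ conditioning set.
  P3: blocked at fork node X5 ∈ conditioning set.
{X4, X5} contains no descendant of X7 and blocks every backdoor path.
Every element of {X4, X5} is needed (dropping X4 leaves P1 open; dropping X5 leaves P3 open), so no proper subset is valid.
Among all size-2 subsets of the eligible variables, only {X4, X5} blocks every backdoor path, so it is the unique smallest valid adjustment set.

{X4, X5}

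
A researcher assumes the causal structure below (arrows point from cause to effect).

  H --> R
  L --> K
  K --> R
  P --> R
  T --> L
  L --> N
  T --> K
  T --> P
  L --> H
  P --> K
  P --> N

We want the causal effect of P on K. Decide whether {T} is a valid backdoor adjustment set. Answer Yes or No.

Yes

Backdoor paths from P to K (paths whose first edge points into P):
  P1: P <- T -> L -> H -> R <- K
  P2: P <- T -> L -> K
  P3: P <- T -> K
Condition 1 (no descendant of P in the set): holds — descendants of P are {K, N, R}; none are in {T}.
Condition 2 (every backdoor path blocked by {T}):
  P1: blocked at fork node T ∈ conditioning set.
  P2: blocked at fork node T ∈ conditioning set.
  P3: blocked at fork node T ∈ conditioning set.
{T} satisfies the backdoor criterion.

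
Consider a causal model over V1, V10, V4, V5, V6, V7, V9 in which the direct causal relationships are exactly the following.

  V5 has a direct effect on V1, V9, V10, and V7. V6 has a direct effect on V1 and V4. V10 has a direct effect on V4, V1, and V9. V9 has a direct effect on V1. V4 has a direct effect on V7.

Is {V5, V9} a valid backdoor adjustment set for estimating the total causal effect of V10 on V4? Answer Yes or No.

No

Backdoor paths from V10 to V4 (paths whose first edge points into V10):
  P1: V10 <- V5 -> V9 -> V1 <- V6 -> V4
  P2: V10 <- V5 -> V1 <- V6 -> V4
  P3: V10 <- V5 -> V7 <- V4
Condition 1 (no descendant of V10 in the set): FAILS — V9 is a descendant of V10.
Condition 2 (every backdoor path blocked by {V5, V9}):
  P1: blocked at fork node V5 ∈ conditioning set.
  P2: blocked at fork node V5 ∈ conditioning set.
  P3: blocked at fork node V5 ∈ conditioning set.
{V5, V9} does not satisfy the backdoor criterion.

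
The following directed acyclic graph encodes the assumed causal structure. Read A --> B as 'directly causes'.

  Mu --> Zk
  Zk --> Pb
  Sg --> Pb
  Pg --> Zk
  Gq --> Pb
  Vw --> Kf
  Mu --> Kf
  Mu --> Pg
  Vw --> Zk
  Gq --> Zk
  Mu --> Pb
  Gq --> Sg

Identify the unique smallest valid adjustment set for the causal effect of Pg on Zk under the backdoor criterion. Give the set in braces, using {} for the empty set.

Variables eligible for adjustment (non-descendants of Pg, excluding Pg and Zk): {Gq, Kf, Mu, Sg, Vw}.
Backdoor paths from Pg to Zk:
  P1: Pg <- Mu -> Zk
  P2: Pg <- Mu -> Pb <- Gq -> Zk
  P3: Pg <- Mu -> Pb <- Sg <- Gq -> Zk
  P4: Pg <- Mu -> Pb <- Zk
  P5: Pg <- Mu -> Kf <- Vw -> Zk
The empty set is not sufficient: P1 (Pg <- Mu -> Zk) has no collider blocking it and no conditioned non-collider, so it is open.
Try {Mu}:
  P1: blocked at fork node Mu ∈ conditioning set.
  P2: blocked at fork node Mu ∈ conditioning set.
  P3: blocked at fork node Mu ∈ conditioning set.
  P4: blocked at fork node Mu ∈ conditioning set.
  P5: blocked at fork node Mu ∈ conditioning set.
{Mu} contains no descendant of Pg and blocks every backdoor path.
No other singleton works — e.g. {Gq} leaves P1 open — so {Mu} is the unique smallest valid adjustment set.

{Mu}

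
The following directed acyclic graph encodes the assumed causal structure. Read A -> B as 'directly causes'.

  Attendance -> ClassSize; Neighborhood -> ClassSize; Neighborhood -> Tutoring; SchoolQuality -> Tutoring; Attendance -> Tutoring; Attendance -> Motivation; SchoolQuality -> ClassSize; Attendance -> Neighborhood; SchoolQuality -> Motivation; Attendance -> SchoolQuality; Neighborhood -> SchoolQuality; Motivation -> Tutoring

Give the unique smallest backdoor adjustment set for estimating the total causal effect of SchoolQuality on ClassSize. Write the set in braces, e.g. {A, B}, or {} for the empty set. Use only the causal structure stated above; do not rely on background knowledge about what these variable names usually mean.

Variables eligible for adjustment (non-descendants of SchoolQuality, excluding SchoolQuality and ClassSize): {Attendance, Neighborhood}.
Backdoor paths from SchoolQuality to ClassSize:
  P1: SchoolQuality <- Attendance -> Neighborhood -> ClassSize
  P2: SchoolQuality <- Attendance -> ClassSize
  P3: SchoolQuality <- Attendance -> Motivation -> Tutoring <- Neighborhood -> ClassSize
  P4: SchoolQuality <- Attendance -> Tutoring <- Neighborhood -> ClassSize
  P5: SchoolQuality <- Neighborhood <- Attendance -> ClassSize
  P6: SchoolQuality <- Neighborhood -> ClassSize
  P7: SchoolQuality <- Neighborhood -> Tutoring <- Attendance -> ClassSize
  P8: SchoolQuality <- Neighborhood -> Tutoring <- Motivation <- Attendance -> ClassSize
The empty set is not sufficient: P1 (SchoolQuality <- Attendance -> Neighborhood -> ClassSize) has no collider blocking it and no conditioned non-collider, so it is open.
Try {Attendance, Neighborhood}:
  P1: blocked at fork node Attendance ∈ conditioning set.
  P2: blocked at fork node Attendance ∈ conditioning set.
  P3: blocked at fork node Attendance ∈ conditioning set.
  P4: blocked at fork node Attendance ∈ conditioning set.
  P5: blocked at chain node Neighborhood ∈ conditioning set.
  P6: blocked at fork node Neighborhood ∈ conditioning set.
  P7: blocked at fork node Neighborhood ∈ conditioning set.
  P8: blocked at fork node Neighborhood ∈ conditioning set.
{Attendance, Neighborhood} contains no descendant of SchoolQuality and blocks every backdoor path.
Every element of {Attendance, Neighborhood} is needed (dropping Attendance leaves P2 open; dropping Neighborhood leaves P6 open), so no proper subset is valid.
Among all size-2 subsets of the eligible variables, only {Attendance, Neighborhood} blocks every backdoor path, so it is the unique smallest valid adjustment set.

{Attendance, Neighborhood}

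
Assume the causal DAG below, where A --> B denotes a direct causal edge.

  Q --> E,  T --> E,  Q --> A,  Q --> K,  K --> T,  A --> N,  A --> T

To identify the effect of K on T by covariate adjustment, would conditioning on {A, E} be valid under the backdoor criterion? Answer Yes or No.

No

Backdoor paths from K to T (paths whose first edge points into K):
  P1: K <- Q -> A -> T
  P2: K <- Q -> E <- T
Condition 1 (no descendant of K in the set): FAILS — E is a descendant of K.
Condition 2 (every backdoor path blocked by {A, E}):
  P1: blocked at chain node A ∈ conditioning set.
  P2: open — collider(s) E are conditioned on (or have a conditioned descendant) and no non-collider on the path is in the set.
{A, E} does not satisfy the backdoor criterion.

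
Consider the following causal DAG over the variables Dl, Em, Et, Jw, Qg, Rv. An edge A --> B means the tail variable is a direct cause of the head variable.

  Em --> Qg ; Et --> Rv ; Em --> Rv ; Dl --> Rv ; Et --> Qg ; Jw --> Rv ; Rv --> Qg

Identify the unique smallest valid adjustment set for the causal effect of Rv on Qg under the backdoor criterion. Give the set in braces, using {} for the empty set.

Variables eligible for adjustment (non-descendants of Rv, excluding Rv and Qg): {Dl, Em, Et, Jw}.
Backdoor paths from Rv to Qg:
  P1: Rv <- Et -> Qg
  P2: Rv <- Em -> Qg
The empty set is not sufficient: P1 (Rv <- Et -> Qg) has no collider blocking it and no conditioned non-collider, so it is open.
Try {Em, Et}:
  P1: blocked at fork node Et ∈ conditioning set.
  P2: blocked at fork node Em ∈ conditioning set.
{Em, Et} contains no descendant of Rv and blocks every backdoor path.
Every element of {Em, Et} is needed (dropping Em leaves P2 open; dropping Et leaves P1 open), so no proper subset is valid.
Among all size-2 subsets of the eligible variables, only {Em, Et} blocks every backdoor path, so it is the unique smallest valid adjustment set.

{Em, Et}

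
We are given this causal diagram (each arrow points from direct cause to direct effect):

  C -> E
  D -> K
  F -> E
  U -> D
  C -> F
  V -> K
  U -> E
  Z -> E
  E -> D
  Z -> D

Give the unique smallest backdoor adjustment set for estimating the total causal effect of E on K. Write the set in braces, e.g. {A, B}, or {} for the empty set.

Variables eligible for adjustment (non-descendants of E, excluding E and K): {C, F, U, V, Z}.
Backdoor paths from E to K:
  P1: E <- Z -> D -> K
  P2: E <- U -> D -> K
The empty set is not sufficient: P1 (E <- Z -> D -> K) has no collider blocking it and no conditioned non-collider, so it is open.
Try {U, Z}:
  P1: blocked at fork node Z ∈ conditioning set.
  P2: blocked at fork node U ∈ conditioning set.
{U, Z} contains no descendant of E and blocks every backdoor path.
Every element of {U, Z} is needed (dropping U leaves P2 open; dropping Z leaves P1 open), so no proper subset is valid.
Among all size-2 subsets of the eligible variables, only {U, Z} blocks every backdoor path, so it is the unique smallest valid adjustment set.

{U, Z}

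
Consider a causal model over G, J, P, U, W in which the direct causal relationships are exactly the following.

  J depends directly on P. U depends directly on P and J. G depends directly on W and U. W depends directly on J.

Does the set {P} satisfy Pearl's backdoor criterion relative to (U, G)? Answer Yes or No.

No

Backdoor paths from U to G (paths whose first edge points into U):
  P1: U <- P -> J -> W -> G
  P2: U <- J -> W -> G
Condition 1 (no descendant of U in the set): holds — descendants of U are {G}; none are in {P}.
Condition 2 (every backdoor path blocked by {P}):
  P1: blocked at fork node P ∈ conditioning set.
  P2: open — no interior node is in the conditioning set.
{P} does not satisfy the backdoor criterion.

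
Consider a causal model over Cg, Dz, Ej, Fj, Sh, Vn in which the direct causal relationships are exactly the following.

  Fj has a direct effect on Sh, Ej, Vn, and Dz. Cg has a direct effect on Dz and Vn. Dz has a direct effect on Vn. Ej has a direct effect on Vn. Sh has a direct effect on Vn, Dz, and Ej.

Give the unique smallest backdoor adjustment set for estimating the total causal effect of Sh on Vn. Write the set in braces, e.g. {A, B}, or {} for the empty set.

{Fj}

Variables eligible for adjustment (non-descendants of Sh, excluding Sh and Vn): {Cg, Fj}.
Backdoor paths from Sh to Vn:
  P1: Sh <- Fj -> Dz <- Cg -> Vn
  P2: Sh <- Fj -> Dz -> Vn
  P3: Sh <- Fj -> Ej -> Vn
  P4: Sh <- Fj -> Vn
The empty set is not sufficient: P2 (Sh <- Fj -> Dz -> Vn) has no collider blocking it and no conditioned non-collider, so it is open.
Try {Fj}:
  P1: blocked at fork node Fj ∈ conditioning set.
  P2: blocked at fork node Fj ∈ conditioning set.
  P3: blocked at fork node Fj ∈ conditioning set.
  P4: blocked at fork node Fj ∈ conditioning set.
{Fj} contains no descendant of Sh and blocks every backdoor path.
No other singleton works — e.g. {Cg} leaves P2 open — so {Fj} is the unique smallest valid adjustment set.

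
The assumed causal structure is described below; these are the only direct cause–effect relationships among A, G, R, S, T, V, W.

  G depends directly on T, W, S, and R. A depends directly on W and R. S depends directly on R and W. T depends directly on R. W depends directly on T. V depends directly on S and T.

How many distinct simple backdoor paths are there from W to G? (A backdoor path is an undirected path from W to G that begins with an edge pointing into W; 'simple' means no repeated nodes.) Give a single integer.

5

A backdoor path from W to G is any simple undirected path whose first edge points into W (i.e. leaves W via a parent).
Parents of W: {T}.
Enumerating:
  P1: W <- T <- R -> S -> G
  P2: W <- T <- R -> G
  P3: W <- T -> V <- S <- R -> G
  P4: W <- T -> V <- S -> G
  P5: W <- T -> G
That exhausts the simple backdoor paths. Count: 5.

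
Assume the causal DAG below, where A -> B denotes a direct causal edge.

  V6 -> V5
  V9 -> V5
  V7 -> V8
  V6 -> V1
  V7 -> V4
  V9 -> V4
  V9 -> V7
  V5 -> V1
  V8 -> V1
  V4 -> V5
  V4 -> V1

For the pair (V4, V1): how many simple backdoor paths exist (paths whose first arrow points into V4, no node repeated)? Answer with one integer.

A backdoor path from V4 to V1 is any simple undirected path whose first edge points into V4 (i.e. leaves V4 via a parent).
Parents of V4: {V7, V9}.
Enumerating:
  P1: V4 <- V9 -> V7 -> V8 -> V1
  P2: V4 <- V9 -> V5 <- V6 -> V1
  P3: V4 <- V9 -> V5 -> V1
  P4: V4 <- V7 <- V9 -> V5 <- V6 -> V1
  P5: V4 <- V7 <- V9 -> V5 -> V1
  P6: V4 <- V7 -> V8 -> V1
That exhausts the simple backdoor paths. Count: 6.

6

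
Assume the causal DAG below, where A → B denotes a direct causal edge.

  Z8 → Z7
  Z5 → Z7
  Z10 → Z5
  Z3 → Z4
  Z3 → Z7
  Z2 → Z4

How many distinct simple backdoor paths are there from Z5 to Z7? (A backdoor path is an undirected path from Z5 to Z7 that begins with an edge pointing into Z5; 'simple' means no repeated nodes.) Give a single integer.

A backdoor path from Z5 to Z7 is any simple undirected path whose first edge points into Z5 (i.e. leaves Z5 via a parent).
Parents of Z5: {Z10}.
No simple path from any parent of Z5 reaches Z7 without revisiting Z5, so there are no backdoor paths.

0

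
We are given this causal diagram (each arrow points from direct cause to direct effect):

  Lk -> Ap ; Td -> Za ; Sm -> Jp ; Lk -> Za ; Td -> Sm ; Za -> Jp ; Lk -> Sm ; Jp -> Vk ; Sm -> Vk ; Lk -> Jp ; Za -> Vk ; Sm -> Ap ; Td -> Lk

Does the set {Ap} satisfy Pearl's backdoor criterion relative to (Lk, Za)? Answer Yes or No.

Backdoor paths from Lk to Za (paths whose first edge points into Lk):
  P1: Lk <- Td -> Sm -> Jp <- Za
  P2: Lk <- Td -> Sm -> Jp -> Vk <- Za
  P3: Lk <- Td -> Sm -> Vk <- Za
  P4: Lk <- Td -> Sm -> Vk <- Jp <- Za
  P5: Lk <- Td -> Za
Condition 1 (no descendant of Lk in the set): FAILS — Ap is a descendant of Lk.
Condition 2 (every backdoor path blocked by {Ap}):
  P1: blocked at collider Jp (neither it nor any descendant is in the conditioning set).
  P2: blocked at collider Vk (neither it nor any descendant is in the conditioning set).
  P3: blocked at collider Vk (neither it nor any descendant is in the conditioning set).
  P4: blocked at collider Vk (neither it nor any descendant is in the conditioning set).
  P5: open — no interior node is in the conditioning set.
{Ap} does not satisfy the backdoor criterion.

No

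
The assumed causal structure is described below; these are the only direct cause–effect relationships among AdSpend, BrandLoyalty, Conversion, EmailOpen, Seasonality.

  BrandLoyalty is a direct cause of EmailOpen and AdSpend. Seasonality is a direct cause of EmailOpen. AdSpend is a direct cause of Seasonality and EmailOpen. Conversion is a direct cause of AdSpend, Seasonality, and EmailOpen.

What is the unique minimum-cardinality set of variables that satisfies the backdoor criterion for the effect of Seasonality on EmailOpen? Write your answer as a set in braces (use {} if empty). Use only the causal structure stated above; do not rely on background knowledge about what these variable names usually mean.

{AdSpend, Conversion}

Variables eligible for adjustment (non-descendants of Seasonality, excluding Seasonality and EmailOpen): {AdSpend, BrandLoyalty, Conversion}.
Backdoor paths from Seasonality to EmailOpen:
  P1: Seasonality <- Conversion -> AdSpend <- BrandLoyalty -> EmailOpen
  P2: Seasonality <- Conversion -> AdSpend -> EmailOpen
  P3: Seasonality <- Conversion -> EmailOpen
  P4: Seasonality <- AdSpend <- BrandLoyalty -> EmailOpen
  P5: Seasonality <- AdSpend <- Conversion -> EmailOpen
  P6: Seasonality <- AdSpend -> EmailOpen
The empty set is not sufficient: P2 (Seasonality <- Conversion -> AdSpend -> EmailOpen) has no collider blocking it and no conditioned non-collider, so it is open.
Try {AdSpend, Conversion}:
  P1: blocked at fork node Conversion ∈ conditioning set.
  P2: blocked at fork node Conversion ∈ conditioning set.
  P3: blocked at fork node Conversion ∈ conditioning set.
  P4: blocked at chain node AdSpend ∈ conditioning set.
  P5: blocked at chain node AdSpend ∈ conditioning set.
  P6: blocked at fork node AdSpend ∈ conditioning set.
{AdSpend, Conversion} contains no descendant of Seasonality and blocks every backdoor path.
Every element of {AdSpend, Conversion} is needed (dropping AdSpend leaves P4 open; dropping Conversion leaves P1 open), so no proper subset is valid.
Among all size-2 subsets of the eligible variables, only {AdSpend, Conversion} blocks every backdoor path, so it is the unique smallest valid adjustment set.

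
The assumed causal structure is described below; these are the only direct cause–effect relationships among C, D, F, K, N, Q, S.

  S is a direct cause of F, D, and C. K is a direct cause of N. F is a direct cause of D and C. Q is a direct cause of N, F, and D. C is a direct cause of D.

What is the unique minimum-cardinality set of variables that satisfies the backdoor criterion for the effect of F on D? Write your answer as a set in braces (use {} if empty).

Variables eligible for adjustment (non-descendants of F, excluding F and D): {K, N, Q, S}.
Backdoor paths from F to D:
  P1: F <- Q -> D
  P2: F <- S -> C -> D
  P3: F <- S -> D
The empty set is not sufficient: P1 (F <- Q -> D) has no collider blocking it and no conditioned non-collider, so it is open.
Try {Q, S}:
  P1: blocked at fork node Q ∈ conditioning set.
  P2: blocked at fork node S ∈ conditioning set.
  P3: blocked at fork node S ∈ conditioning set.
{Q, S} contains no descendant of F and blocks every backdoor path.
Every element of {Q, S} is needed (dropping Q leaves P1 open; dropping S leaves P2 open), so no proper subset is valid.
Among all size-2 subsets of the eligible variables, only {Q, S} blocks every backdoor path, so it is the unique smallest valid adjustment set.

{Q, S}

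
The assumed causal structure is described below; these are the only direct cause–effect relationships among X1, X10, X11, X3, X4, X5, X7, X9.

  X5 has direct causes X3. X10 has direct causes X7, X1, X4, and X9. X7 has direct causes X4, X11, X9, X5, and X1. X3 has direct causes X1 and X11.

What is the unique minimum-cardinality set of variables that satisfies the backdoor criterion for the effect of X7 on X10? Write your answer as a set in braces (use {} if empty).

{X1, X4, X9}

Variables eligible for adjustment (non-descendants of X7, excluding X7 and X10): {X1, X11, X3, X4, X5, X9}.
Backdoor paths from X7 to X10:
  P1: X7 <- X1 -> X10
  P2: X7 <- X11 -> X3 <- X1 -> X10
  P3: X7 <- X9 -> X10
  P4: X7 <- X5 <- X3 <- X1 -> X10
  P5: X7 <- X4 -> X10
The empty set is not sufficient: P1 (X7 <- X1 -> X10) has no collider blocking it and no conditioned non-collider, so it is open.
Try {X1, X4, X9}:
  P1: blocked at fork node X1 ∈ conditioning set.
  P2: blocked at collider X3 (neither it nor any descendant is in the conditioning set).
  P3: blocked at fork node X9 ∈ conditioning set.
  P4: blocked at fork node X1 ∈ conditioning set.
  P5: blocked at fork node X4 ∈ conditioning set.
{X1, X4, X9} contains no descendant of X7 and blocks every backdoor path.
Every element of {X1, X4, X9} is needed (dropping X1 leaves P1 open; dropping X4 leaves P5 open; dropping X9 leaves P3 open), so no proper subset is valid.
Among all size-3 subsets of the eligible variables, only {X1, X4, X9} blocks every backdoor path, so it is the unique smallest valid adjustment set.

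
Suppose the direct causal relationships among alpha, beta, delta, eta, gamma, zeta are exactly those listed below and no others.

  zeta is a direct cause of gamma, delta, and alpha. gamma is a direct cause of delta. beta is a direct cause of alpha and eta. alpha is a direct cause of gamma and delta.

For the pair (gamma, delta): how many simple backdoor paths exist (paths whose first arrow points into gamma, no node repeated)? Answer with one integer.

A backdoor path from gamma to delta is any simple undirected path whose first edge points into gamma (i.e. leaves gamma via a parent).
Parents of gamma: {alpha, zeta}.
Enumerating:
  P1: gamma <- zeta -> alpha -> delta
  P2: gamma <- zeta -> delta
  P3: gamma <- alpha <- zeta -> delta
  P4: gamma <- alpha -> delta
That exhausts the simple backdoor paths. Count: 4.

4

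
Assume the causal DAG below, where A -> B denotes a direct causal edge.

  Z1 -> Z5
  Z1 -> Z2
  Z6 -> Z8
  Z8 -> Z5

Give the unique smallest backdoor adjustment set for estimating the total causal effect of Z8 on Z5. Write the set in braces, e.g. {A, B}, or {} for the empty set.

Variables eligible for adjustment (non-descendants of Z8, excluding Z8 and Z5): {Z1, Z2, Z6}.
Backdoor paths from Z8 to Z5:
  (none)
With no backdoor paths the empty set already satisfies the criterion, and it is trivially minimal.

{}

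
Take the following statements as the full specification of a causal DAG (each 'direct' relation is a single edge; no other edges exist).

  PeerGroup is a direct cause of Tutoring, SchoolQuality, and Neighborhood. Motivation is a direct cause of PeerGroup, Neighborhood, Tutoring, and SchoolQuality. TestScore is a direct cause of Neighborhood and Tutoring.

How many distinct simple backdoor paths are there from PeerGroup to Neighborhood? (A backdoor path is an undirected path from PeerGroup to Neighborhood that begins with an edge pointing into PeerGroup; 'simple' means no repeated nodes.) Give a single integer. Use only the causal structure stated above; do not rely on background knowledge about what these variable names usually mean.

2

A backdoor path from PeerGroup to Neighborhood is any simple undirected path whose first edge points into PeerGroup (i.e. leaves PeerGroup via a parent).
Parents of PeerGroup: {Motivation}.
Enumerating:
  P1: PeerGroup <- Motivation -> Tutoring <- TestScore -> Neighborhood
  P2: PeerGroup <- Motivation -> Neighborhood
That exhausts the simple backdoor paths. Count: 2.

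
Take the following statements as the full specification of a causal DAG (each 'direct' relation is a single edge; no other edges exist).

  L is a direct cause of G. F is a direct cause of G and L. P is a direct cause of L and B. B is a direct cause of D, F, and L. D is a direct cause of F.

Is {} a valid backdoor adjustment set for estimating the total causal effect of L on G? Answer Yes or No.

No

Backdoor paths from L to G (paths whose first edge points into L):
  P1: L <- P -> B -> D -> F -> G
  P2: L <- P -> B -> F -> G
  P3: L <- B -> D -> F -> G
  P4: L <- B -> F -> G
  P5: L <- F -> G
Condition 1 (no descendant of L in the set): holds — descendants of L are {G}; none are in {}.
Condition 2 (every backdoor path blocked by {}):
  P1: open — no interior node is in the conditioning set.
  P2: open — no interior node is in the conditioning set.
  P3: open — no interior node is in the conditioning set.
  P4: open — no interior node is in the conditioning set.
  P5: open — no interior node is in the conditioning set.
{} does not satisfy the backdoor criterion.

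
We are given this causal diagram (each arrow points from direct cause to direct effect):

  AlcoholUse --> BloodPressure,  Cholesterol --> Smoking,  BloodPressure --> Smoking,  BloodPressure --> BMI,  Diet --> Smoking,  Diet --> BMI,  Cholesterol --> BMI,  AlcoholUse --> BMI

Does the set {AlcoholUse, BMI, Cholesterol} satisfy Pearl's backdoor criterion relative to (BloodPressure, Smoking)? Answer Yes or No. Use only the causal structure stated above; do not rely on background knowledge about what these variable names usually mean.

Backdoor paths from BloodPressure to Smoking (paths whose first edge points into BloodPressure):
  P1: BloodPressure <- AlcoholUse -> BMI <- Diet -> Smoking
  P2: BloodPressure <- AlcoholUse -> BMI <- Cholesterol -> Smoking
Condition 1 (no descendant of BloodPressure in the set): FAILS — BMI is a descendant of BloodPressure.
Condition 2 (every backdoor path blocked by {AlcoholUse, BMI, Cholesterol}):
  P1: blocked at fork node AlcoholUse ∈ conditioning set.
  P2: blocked at fork node AlcoholUse ∈ conditioning set.
{AlcoholUse, BMI, Cholesterol} does not satisfy the backdoor criterion.

No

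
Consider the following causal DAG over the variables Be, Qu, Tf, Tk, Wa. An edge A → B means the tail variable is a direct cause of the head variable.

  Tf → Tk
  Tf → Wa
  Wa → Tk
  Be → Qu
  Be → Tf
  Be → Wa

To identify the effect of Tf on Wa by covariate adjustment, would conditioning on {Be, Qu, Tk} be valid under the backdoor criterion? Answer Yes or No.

Backdoor paths from Tf to Wa (paths whose first edge points into Tf):
  P1: Tf <- Be -> Wa
Condition 1 (no descendant of Tf in the set): FAILS — Tk is a descendant of Tf.
Condition 2 (every backdoor path blocked by {Be, Qu, Tk}):
  P1: blocked at fork node Be ∈ conditioning set.
{Be, Qu, Tk} does not satisfy the backdoor criterion.

No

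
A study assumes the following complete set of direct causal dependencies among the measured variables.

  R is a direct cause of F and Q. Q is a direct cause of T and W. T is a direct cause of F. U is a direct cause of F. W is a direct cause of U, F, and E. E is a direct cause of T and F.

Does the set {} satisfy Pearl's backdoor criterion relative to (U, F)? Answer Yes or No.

Backdoor paths from U to F (paths whose first edge points into U):
  P1: U <- W <- Q <- R -> F
  P2: U <- W <- Q -> T <- E -> F
  P3: U <- W <- Q -> T -> F
  P4: U <- W -> E -> T <- Q <- R -> F
  P5: U <- W -> E -> T -> F
  P6: U <- W -> E -> F
  P7: U <- W -> F
Condition 1 (no descendant of U in the set): holds — descendants of U are {F}; none are in {}.
Condition 2 (every backdoor path blocked by {}):
  P1: open — no interior node is in the conditioning set.
  P2: blocked at collider T (neither it nor any descendant is in the conditioning set).
  P3: open — no interior node is in the conditioning set.
  P4: blocked at collider T (neither it nor any descendant is in the conditioning set).
  P5: open — no interior node is in the conditioning set.
  P6: open — no interior node is in the conditioning set.
  P7: open — no interior node is in the conditioning set.
{} does not satisfy the backdoor criterion.

No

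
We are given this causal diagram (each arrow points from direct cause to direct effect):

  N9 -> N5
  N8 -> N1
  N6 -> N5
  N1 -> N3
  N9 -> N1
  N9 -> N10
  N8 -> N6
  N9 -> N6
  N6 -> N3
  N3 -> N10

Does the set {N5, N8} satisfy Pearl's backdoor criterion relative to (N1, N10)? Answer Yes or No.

Backdoor paths from N1 to N10 (paths whose first edge points into N1):
  P1: N1 <- N9 -> N6 -> N3 -> N10
  P2: N1 <- N9 -> N5 <- N6 -> N3 -> N10
  P3: N1 <- N9 -> N10
  P4: N1 <- N8 -> N6 <- N9 -> N10
  P5: N1 <- N8 -> N6 -> N3 -> N10
  P6: N1 <- N8 -> N6 -> N5 <- N9 -> N10
Condition 1 (no descendant of N1 in the set): holds — descendants of N1 are {N10, N3}; none are in {N5, N8}.
Condition 2 (every backdoor path blocked by {N5, N8}):
  P1: open — no interior node is in the conditioning set.
  P2: open — collider(s) N5 are conditioned on (or have a conditioned descendant) and no non-collider on the path is in the set.
  P3: open — no interior node is in the conditioning set.
  P4: blocked at fork node N8 ∈ conditioning set.
  P5: blocked at fork node N8 ∈ conditioning set.
  P6: blocked at fork node N8 ∈ conditioning set.
{N5, N8} does not satisfy the backdoor criterion.

No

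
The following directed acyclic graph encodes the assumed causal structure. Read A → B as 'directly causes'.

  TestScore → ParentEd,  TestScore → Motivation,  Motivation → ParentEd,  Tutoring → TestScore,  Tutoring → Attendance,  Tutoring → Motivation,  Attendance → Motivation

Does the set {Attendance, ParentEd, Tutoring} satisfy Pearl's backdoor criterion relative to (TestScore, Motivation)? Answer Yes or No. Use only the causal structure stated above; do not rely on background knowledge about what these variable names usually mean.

No

Backdoor paths from TestScore to Motivation (paths whose first edge points into TestScore):
  P1: TestScore <- Tutoring -> Attendance -> Motivation
  P2: TestScore <- Tutoring -> Motivation
Condition 1 (no descendant of TestScore in the set): FAILS — ParentEd is a descendant of TestScore.
Condition 2 (every backdoor path blocked by {Attendance, ParentEd, Tutoring}):
  P1: blocked at fork node Tutoring ∈ conditioning set.
  P2: blocked at fork node Tutoring ∈ conditioning set.
{Attendance, ParentEd, Tutoring} does not satisfy the backdoor criterion.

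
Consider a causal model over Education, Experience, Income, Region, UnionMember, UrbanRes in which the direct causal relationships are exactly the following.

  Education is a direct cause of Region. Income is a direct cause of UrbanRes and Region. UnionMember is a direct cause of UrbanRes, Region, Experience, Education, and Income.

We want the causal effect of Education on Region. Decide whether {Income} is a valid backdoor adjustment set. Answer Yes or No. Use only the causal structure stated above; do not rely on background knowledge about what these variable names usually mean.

No

Backdoor paths from Education to Region (paths whose first edge points into Education):
  P1: Education <- UnionMember -> Income -> Region
  P2: Education <- UnionMember -> Region
  P3: Education <- UnionMember -> UrbanRes <- Income -> Region
Condition 1 (no descendant of Education in the set): holds — descendants of Education are {Region}; none are in {Income}.
Condition 2 (every backdoor path blocked by {Income}):
  P1: blocked at chain node Income ∈ conditioning set.
  P2: open — no interior node is in the conditioning set.
  P3: blocked at collider UrbanRes (neither it nor any descendant is in the conditioning set).
{Income} does not satisfy the backdoor criterion.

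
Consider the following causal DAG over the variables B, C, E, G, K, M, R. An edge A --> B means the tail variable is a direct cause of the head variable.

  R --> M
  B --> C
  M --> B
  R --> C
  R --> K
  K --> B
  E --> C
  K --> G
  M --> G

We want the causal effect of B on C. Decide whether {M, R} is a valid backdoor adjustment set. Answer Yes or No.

Backdoor paths from B to C (paths whose first edge points into B):
  P1: B <- M <- R -> C
  P2: B <- M -> G <- K <- R -> C
  P3: B <- K <- R -> C
  P4: B <- K -> G <- M <- R -> C
Condition 1 (no descendant of B in the set): holds — descendants of B are {C}; none are in {M, R}.
Condition 2 (every backdoor path blocked by {M, R}):
  P1: blocked at chain node M ∈ conditioning set.
  P2: blocked at fork node M ∈ conditioning set.
  P3: blocked at fork node R ∈ conditioning set.
  P4: blocked at collider G (neither it nor any descendant is in the conditioning set).
{M, R} satisfies the backdoor criterion.

Yes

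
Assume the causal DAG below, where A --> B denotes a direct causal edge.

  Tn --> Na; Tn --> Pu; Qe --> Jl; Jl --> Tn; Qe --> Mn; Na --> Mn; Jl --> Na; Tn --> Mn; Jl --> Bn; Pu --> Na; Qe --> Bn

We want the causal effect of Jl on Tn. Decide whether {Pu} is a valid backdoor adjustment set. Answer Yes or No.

No

Backdoor paths from Jl to Tn (paths whose first edge points into Jl):
  P1: Jl <- Qe -> Mn <- Tn
  P2: Jl <- Qe -> Mn <- Na <- Tn
  P3: Jl <- Qe -> Mn <- Na <- Pu <- Tn
Condition 1 (no descendant of Jl in the set): FAILS — Pu is a descendant of Jl.
Condition 2 (every backdoor path blocked by {Pu}):
  P1: blocked at collider Mn (neither it nor any descendant is in the conditioning set).
  P2: blocked at collider Mn (neither it nor any descendant is in the conditioning set).
  P3: blocked at collider Mn (neither it nor any descendant is in the conditioning set).
{Pu} does not satisfy the backdoor criterion.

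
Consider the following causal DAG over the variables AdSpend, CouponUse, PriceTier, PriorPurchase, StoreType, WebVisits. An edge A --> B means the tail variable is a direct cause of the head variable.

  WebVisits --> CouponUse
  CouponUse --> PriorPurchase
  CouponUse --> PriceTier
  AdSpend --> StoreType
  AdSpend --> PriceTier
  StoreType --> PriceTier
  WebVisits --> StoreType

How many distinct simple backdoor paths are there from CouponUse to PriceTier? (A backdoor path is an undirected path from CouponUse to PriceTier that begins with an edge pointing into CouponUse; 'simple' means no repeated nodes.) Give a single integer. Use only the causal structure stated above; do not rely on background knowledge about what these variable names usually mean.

2

A backdoor path from CouponUse to PriceTier is any simple undirected path whose first edge points into CouponUse (i.e. leaves CouponUse via a parent).
Parents of CouponUse: {WebVisits}.
Enumerating:
  P1: CouponUse <- WebVisits -> StoreType <- AdSpend -> PriceTier
  P2: CouponUse <- WebVisits -> StoreType -> PriceTier
That exhausts the simple backdoor paths. Count: 2.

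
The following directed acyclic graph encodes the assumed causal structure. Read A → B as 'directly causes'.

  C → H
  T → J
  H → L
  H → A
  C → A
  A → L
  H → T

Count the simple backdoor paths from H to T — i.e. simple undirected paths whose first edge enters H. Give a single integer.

A backdoor path from H to T is any simple undirected path whose first edge points into H (i.e. leaves H via a parent).
Parents of H: {C}.
No simple path from any parent of H reaches T without revisiting H, so there are no backdoor paths.

0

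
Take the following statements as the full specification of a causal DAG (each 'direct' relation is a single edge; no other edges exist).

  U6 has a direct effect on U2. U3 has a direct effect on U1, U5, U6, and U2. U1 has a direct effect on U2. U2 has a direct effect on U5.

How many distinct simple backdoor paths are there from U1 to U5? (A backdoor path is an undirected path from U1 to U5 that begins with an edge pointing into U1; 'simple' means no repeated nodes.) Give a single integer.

3

A backdoor path from U1 to U5 is any simple undirected path whose first edge points into U1 (i.e. leaves U1 via a parent).
Parents of U1: {U3}.
Enumerating:
  P1: U1 <- U3 -> U6 -> U2 -> U5
  P2: U1 <- U3 -> U2 -> U5
  P3: U1 <- U3 -> U5
That exhausts the simple backdoor paths. Count: 3.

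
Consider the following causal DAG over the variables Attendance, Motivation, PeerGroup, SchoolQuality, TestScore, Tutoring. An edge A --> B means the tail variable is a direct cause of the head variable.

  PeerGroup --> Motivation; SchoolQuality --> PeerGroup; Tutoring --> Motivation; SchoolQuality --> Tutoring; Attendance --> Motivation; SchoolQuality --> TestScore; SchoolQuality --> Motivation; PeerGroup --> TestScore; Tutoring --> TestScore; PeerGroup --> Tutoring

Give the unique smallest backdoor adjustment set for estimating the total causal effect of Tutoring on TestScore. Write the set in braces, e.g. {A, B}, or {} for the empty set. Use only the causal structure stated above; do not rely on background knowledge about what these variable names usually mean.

{PeerGroup, SchoolQuality}

Variables eligible for adjustment (non-descendants of Tutoring, excluding Tutoring and TestScore): {Attendance, PeerGroup, SchoolQuality}.
Backdoor paths from Tutoring to TestScore:
  P1: Tutoring <- SchoolQuality -> PeerGroup -> TestScore
  P2: Tutoring <- SchoolQuality -> TestScore
  P3: Tutoring <- SchoolQuality -> Motivation <- PeerGroup -> TestScore
  P4: Tutoring <- PeerGroup <- SchoolQuality -> TestScore
  P5: Tutoring <- PeerGroup -> TestScore
  P6: Tutoring <- PeerGroup -> Motivation <- SchoolQuality -> TestScore
The empty set is not sufficient: P1 (Tutoring <- SchoolQuality -> PeerGroup -> TestScore) has no collider blocking it and no conditioned non-collider, so it is open.
Try {PeerGroup, SchoolQuality}:
  P1: blocked at fork node SchoolQuality ∈ conditioning set.
  P2: blocked at fork node SchoolQuality ∈ conditioning set.
  P3: blocked at fork node SchoolQuality ∈ conditioning set.
  P4: blocked at chain node PeerGroup ∈ conditioning set.
  P5: blocked at fork node PeerGroup ∈ conditioning set.
  P6: blocked at fork node PeerGroup ∈ conditioning set.
{PeerGroup, SchoolQuality} contains no descendant of Tutoring and blocks every backdoor path.
Every element of {PeerGroup, SchoolQuality} is needed (dropping PeerGroup leaves P5 open; dropping SchoolQuality leaves P2 open), so no proper subset is valid.
Among all size-2 subsets of the eligible variables, only {PeerGroup, SchoolQuality} blocks every backdoor path, so it is the unique smallest valid adjustment set.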